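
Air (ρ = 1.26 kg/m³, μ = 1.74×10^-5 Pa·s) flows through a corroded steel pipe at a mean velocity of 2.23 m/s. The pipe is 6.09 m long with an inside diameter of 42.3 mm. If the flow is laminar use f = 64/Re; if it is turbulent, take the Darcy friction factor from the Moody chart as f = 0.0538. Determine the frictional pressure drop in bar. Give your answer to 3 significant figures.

Reynolds number Re = ρVD/μ = 1.26 · 2.23 · 0.0423 / 1.74e-05 = 6831.
Re > 4000 → turbulent; use the Moody-chart value f = 0.0538.
Darcy-Weisbach: ΔP = f(L/D)(ρV²/2) = 0.0538·(6.09/0.0423)·(1.26·2.23²/2) = 0.0538·144·3.133 = 24.27 Pa.
ΔP = 24.27 Pa = 2.43×10^-4 bar.

ΔP ≈ 2.43×10^-4 bar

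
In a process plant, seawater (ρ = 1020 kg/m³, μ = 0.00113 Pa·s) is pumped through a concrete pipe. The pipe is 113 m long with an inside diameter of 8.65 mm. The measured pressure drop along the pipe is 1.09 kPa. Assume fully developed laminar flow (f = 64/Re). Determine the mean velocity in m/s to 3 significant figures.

For laminar flow, f = 64/Re with Re = ρVD/μ, so Darcy-Weisbach reduces to ΔP = 32μLV/D². Solving for V: V = ΔP·D²/(32μL) = 1090·(0.00865)²/(32·0.00113·113) = 0.01996 m/s.
Check: Re = ρVD/μ = 1020·0.01996·0.00865/0.00113 = 155.8 < 2300, so the laminar assumption holds.

V ≈ 0.0200 m/s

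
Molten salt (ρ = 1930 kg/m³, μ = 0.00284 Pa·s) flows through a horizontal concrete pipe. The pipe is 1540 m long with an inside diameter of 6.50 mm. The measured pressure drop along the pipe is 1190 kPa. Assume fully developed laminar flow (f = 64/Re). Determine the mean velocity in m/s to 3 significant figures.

V ≈ 0.359 m/s

For laminar flow, f = 64/Re with Re = ρVD/μ, so Darcy-Weisbach reduces to ΔP = 32μLV/D². Solving for V: V = ΔP·D²/(32μL) = 1.19e+06·(0.0065)²/(32·0.00284·1540) = 0.3592 m/s.
Check: Re = ρVD/μ = 1930·0.3592·0.0065/0.00284 = 1587 < 2300, so the laminar assumption holds.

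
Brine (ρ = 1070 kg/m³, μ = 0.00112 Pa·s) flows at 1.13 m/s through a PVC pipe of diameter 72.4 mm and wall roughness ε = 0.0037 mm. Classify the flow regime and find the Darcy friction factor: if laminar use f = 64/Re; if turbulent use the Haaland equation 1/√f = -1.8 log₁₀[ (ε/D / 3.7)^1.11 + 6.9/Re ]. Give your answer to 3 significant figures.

Re = ρVD/μ = 1070·1.13·0.0724/0.00112 = 7.816e+04.
Re > 4000 → turbulent. ε/D = 3.7e-06/0.0724 = 5.11e-05; Haaland: 1/√f = -1.8 log₁₀[4.03e-06 + 8.83e-05] = 7.263, so f = 0.01896.

f ≈ 0.0190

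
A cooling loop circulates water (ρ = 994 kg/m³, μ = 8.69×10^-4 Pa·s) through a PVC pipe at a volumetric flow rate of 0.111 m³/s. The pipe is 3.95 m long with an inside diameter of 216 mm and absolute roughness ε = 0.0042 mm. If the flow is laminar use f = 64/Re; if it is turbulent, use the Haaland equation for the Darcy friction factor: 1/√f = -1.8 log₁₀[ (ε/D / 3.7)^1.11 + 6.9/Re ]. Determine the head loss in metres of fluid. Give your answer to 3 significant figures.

Cross-sectional area A = πD²/4 = π(0.216)²/4 = 0.03664 m²; mean velocity V = Q/A = 0.111/0.03664 = 3.029 m/s.
Reynolds number Re = ρVD/μ = 994 · 3.029 · 0.216 / 0.000869 = 7.484e+05.
Re > 4000 → turbulent. Relative roughness ε/D = 4.2e-06/0.216 = 1.94e-05. Haaland: 1/√f = -1.8 log₁₀[(1.94e-05/3.7)^1.11 + 6.9/7.484e+05] = -1.8 log₁₀[1.38e-06 + 9.22e-06] = 8.954, so f = 0.01247.
Darcy-Weisbach: ΔP = f(L/D)(ρV²/2) = 0.01247·(3.95/0.216)·(994·3.029²/2) = 0.01247·18.29·4560 = 1040 Pa.
Head loss h_f = ΔP/(ρg) = 1040/(994·9.81) = 0.107 m.

h_f ≈ 0.107 m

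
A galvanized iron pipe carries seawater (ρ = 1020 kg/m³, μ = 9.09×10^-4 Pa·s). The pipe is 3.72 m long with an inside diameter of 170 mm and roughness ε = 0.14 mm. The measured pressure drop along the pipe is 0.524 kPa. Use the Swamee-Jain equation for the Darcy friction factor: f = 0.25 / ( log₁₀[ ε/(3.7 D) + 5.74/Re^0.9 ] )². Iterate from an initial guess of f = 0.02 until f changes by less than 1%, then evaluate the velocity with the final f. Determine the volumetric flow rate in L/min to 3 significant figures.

Rearranging Darcy-Weisbach: V = √(2·ΔP·D/(f·L·ρ)). With ε/D = 0.00014/0.17 = 0.000824, iterate starting from f = 0.02:
  f = 0.02 → V = √(2·524·0.17/(0.02·3.72·1020)) = 1.532 m/s; Re = ρVD/μ = 2.923e+05; f → 0.02001
Converged (Δf/f < 1%). With the final f = 0.02001: V = √(2·524·0.17/(0.02001·3.72·1020)) = 1.532 m/s.
Q = V·A = 1.532·(π/4·0.17²) = 0.03477 m³/s = 2090 L/min.

Q ≈ 2090 L/min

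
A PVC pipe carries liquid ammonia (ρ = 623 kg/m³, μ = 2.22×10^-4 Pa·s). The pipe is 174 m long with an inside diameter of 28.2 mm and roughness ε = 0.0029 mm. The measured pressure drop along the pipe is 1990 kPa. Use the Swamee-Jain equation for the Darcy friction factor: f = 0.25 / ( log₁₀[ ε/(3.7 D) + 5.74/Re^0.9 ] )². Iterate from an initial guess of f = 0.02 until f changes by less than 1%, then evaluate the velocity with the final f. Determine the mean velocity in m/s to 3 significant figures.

V ≈ 8.59 m/s

Rearranging Darcy-Weisbach: V = √(2·ΔP·D/(f·L·ρ)). With ε/D = 2.9e-06/0.0282 = 0.000103, iterate starting from f = 0.02:
  f = 0.02 → V = √(2·1.99e+06·0.0282/(0.02·174·623)) = 7.195 m/s; Re = ρVD/μ = 5.694e+05; f → 0.01429
  f = 0.01429 → V = 8.511 m/s; Re = 6.736e+05; f → 0.01405
  f = 0.01405 → V = 8.586 m/s; Re = 6.795e+05; f → 0.01403
Converged (Δf/f < 1%). With the final f = 0.01403: V = √(2·1.99e+06·0.0282/(0.01403·174·623)) = 8.59 m/s.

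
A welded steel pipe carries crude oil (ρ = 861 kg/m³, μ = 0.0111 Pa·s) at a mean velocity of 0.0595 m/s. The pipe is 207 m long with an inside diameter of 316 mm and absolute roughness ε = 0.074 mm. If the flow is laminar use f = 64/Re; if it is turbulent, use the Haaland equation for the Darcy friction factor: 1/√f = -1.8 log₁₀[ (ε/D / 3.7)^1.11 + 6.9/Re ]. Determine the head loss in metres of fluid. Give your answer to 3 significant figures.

h_f ≈ 0.00519 m

Reynolds number Re = ρVD/μ = 861 · 0.0595 · 0.316 / 0.0111 = 1458.
Re < 2300 → laminar flow, so f = 64/Re = 64/1458 = 0.04388 (the turbulent correlation is not needed).
Darcy-Weisbach: ΔP = f(L/D)(ρV²/2) = 0.04388·(207/0.316)·(861·0.0595²/2) = 0.04388·655.1·1.524 = 43.81 Pa.
Head loss h_f = ΔP/(ρg) = 43.81/(861·9.81) = 0.00519 m.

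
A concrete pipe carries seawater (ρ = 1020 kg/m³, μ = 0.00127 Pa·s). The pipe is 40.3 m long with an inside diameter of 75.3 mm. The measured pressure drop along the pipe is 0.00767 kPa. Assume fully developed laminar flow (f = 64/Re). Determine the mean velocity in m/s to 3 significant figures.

For laminar flow, f = 64/Re with Re = ρVD/μ, so Darcy-Weisbach reduces to ΔP = 32μLV/D². Solving for V: V = ΔP·D²/(32μL) = 7.67·(0.0753)²/(32·0.00127·40.3) = 0.02655 m/s.
Check: Re = ρVD/μ = 1020·0.02655·0.0753/0.00127 = 1606 < 2300, so the laminar assumption holds.

V ≈ 0.0266 m/s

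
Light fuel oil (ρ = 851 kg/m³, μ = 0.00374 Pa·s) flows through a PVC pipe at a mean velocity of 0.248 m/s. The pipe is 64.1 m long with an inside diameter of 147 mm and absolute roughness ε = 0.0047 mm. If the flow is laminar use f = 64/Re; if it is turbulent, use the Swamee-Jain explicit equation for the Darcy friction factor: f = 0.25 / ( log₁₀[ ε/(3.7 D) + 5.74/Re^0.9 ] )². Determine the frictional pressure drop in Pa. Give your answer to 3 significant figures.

ΔP ≈ 373 Pa

Reynolds number Re = ρVD/μ = 851 · 0.248 · 0.147 / 0.00374 = 8295.
Re > 4000 → turbulent. Relative roughness ε/D = 4.7e-06/0.147 = 3.2e-05. Swamee-Jain: f = 0.25/(log₁₀[3.2e-05/3.7 + 5.74/8295^0.9])² = 0.25/(log₁₀[8.64e-06 + 0.00171])² = 0.25/(-2.766)² = 0.03268.
Darcy-Weisbach: ΔP = f(L/D)(ρV²/2) = 0.03268·(64.1/0.147)·(851·0.248²/2) = 0.03268·436.1·26.17 = 372.9 Pa.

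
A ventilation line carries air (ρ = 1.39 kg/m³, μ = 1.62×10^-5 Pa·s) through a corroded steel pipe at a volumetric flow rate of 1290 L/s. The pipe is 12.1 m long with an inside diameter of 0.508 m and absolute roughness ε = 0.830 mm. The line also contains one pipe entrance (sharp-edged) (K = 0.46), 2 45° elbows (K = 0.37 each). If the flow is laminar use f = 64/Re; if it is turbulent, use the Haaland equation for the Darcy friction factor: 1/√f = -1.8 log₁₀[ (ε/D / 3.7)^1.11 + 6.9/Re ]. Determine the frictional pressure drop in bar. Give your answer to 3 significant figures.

ΔP ≈ 4.91×10^-4 bar

Q = 1290 L/s = 1290/1000 = 1.29 m³/s.
Cross-sectional area A = πD²/4 = π(0.508)²/4 = 0.2027 m²; mean velocity V = Q/A = 1.29/0.2027 = 6.365 m/s.
Reynolds number Re = ρVD/μ = 1.39 · 6.365 · 0.508 / 1.62e-05 = 2.774e+05.
Re > 4000 → turbulent. Relative roughness ε/D = 0.00083/0.508 = 0.00163. Haaland: 1/√f = -1.8 log₁₀[(0.00163/3.7)^1.11 + 6.9/2.774e+05] = -1.8 log₁₀[0.000189 + 2.49e-05] = 6.607, so f = 0.02291.
Total minor-loss coefficient ΣK = 1·0.46 + 2·0.37 = 1.2.
ΔP = [f·L/D + ΣK]·(ρV²/2) = [0.02291·12.1/0.508 + 1.2]·(1.39·6.365²/2) = [0.5457 + 1.2]·28.15 = 49.15 Pa.
ΔP = 49.15 Pa = 4.91×10^-4 bar.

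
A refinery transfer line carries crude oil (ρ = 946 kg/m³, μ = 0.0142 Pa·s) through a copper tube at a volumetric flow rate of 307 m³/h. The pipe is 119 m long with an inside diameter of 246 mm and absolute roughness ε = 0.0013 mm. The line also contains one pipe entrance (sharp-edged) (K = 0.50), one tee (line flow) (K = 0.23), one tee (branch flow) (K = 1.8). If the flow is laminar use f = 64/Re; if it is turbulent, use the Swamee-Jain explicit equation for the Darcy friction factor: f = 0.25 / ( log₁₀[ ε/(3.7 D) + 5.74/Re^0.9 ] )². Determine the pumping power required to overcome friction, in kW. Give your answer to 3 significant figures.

P ≈ 1.80 kW

Q = 307 m³/h = 307/3600 = 0.08528 m³/s.
Cross-sectional area A = πD²/4 = π(0.246)²/4 = 0.04753 m²; mean velocity V = Q/A = 0.08528/0.04753 = 1.794 m/s.
Reynolds number Re = ρVD/μ = 946 · 1.794 · 0.246 / 0.0142 = 2.94e+04.
Re > 4000 → turbulent. Relative roughness ε/D = 1.3e-06/0.246 = 5.28e-06. Swamee-Jain: f = 0.25/(log₁₀[5.28e-06/3.7 + 5.74/2.94e+04^0.9])² = 0.25/(log₁₀[1.43e-06 + 0.000546])² = 0.25/(-3.262)² = 0.0235.
Total minor-loss coefficient ΣK = 1·0.5 + 1·0.23 + 1·1.8 = 2.53.
ΔP = [f·L/D + ΣK]·(ρV²/2) = [0.0235·119/0.246 + 2.53]·(946·1.794²/2) = [11.37 + 2.53]·1523 = 2.116e+04 Pa.
Pumping power P = QΔP = 0.08528·2.116e+04 = 1805 W = 1.80 kW.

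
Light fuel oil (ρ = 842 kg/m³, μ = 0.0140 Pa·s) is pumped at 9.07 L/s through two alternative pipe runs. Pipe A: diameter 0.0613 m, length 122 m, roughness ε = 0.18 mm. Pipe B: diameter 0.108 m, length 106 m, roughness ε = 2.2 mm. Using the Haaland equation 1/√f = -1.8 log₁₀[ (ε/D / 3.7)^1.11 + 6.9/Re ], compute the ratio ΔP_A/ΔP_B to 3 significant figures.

Pipe A: V = Q/A = 0.00907/0.002951 = 3.073 m/s; Re = 1.133e+04; ε/D = 0.00294; Haaland → f = 0.034; ΔP_A = f(L/D)(ρV²/2) = 2.691e+05 Pa.
Pipe B: V = Q/A = 0.00907/0.009161 = 0.9901 m/s; Re = 6431; ε/D = 0.0204; Haaland → f = 0.05454; ΔP_B = f(L/D)(ρV²/2) = 2.209e+04 Pa.
ΔP_A/ΔP_B = 2.691e+05/2.209e+04 = 12.2.

ΔP_A/ΔP_B ≈ 12.2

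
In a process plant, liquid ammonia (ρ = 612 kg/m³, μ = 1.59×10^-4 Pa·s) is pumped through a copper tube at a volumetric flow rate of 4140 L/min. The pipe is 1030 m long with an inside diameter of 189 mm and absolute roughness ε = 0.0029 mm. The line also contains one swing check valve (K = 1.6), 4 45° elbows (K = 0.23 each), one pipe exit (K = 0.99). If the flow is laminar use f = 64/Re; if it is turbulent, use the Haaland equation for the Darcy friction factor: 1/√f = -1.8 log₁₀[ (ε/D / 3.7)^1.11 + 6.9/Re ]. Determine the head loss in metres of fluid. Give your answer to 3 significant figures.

Q = 4140 L/min = 4140/60000 = 0.069 m³/s.
Cross-sectional area A = πD²/4 = π(0.189)²/4 = 0.02806 m²; mean velocity V = Q/A = 0.069/0.02806 = 2.459 m/s.
Reynolds number Re = ρVD/μ = 612 · 2.459 · 0.189 / 0.000159 = 1.789e+06.
Re > 4000 → turbulent. Relative roughness ε/D = 2.9e-06/0.189 = 1.53e-05. Haaland: 1/√f = -1.8 log₁₀[(1.53e-05/3.7)^1.11 + 6.9/1.789e+06] = -1.8 log₁₀[1.06e-06 + 3.86e-06] = 9.555, so f = 0.01095.
Total minor-loss coefficient ΣK = 1·1.6 + 4·0.23 + 1·0.99 = 3.51.
ΔP = [f·L/D + ΣK]·(ρV²/2) = [0.01095·1030/0.189 + 3.51]·(612·2.459²/2) = [59.69 + 3.51]·1851 = 1.17e+05 Pa.
Head loss h_f = ΔP/(ρg) = 1.17e+05/(612·9.81) = 19.5 m.

h_f ≈ 19.5 m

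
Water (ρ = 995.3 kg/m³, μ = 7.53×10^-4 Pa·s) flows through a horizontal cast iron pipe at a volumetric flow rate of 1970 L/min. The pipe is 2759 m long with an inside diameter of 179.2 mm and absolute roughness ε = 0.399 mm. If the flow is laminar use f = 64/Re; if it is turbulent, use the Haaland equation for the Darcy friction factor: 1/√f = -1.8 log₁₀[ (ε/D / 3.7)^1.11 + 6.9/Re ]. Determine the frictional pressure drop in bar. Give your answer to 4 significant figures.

Q = 1970 L/min = 1970/60000 = 0.03283 m³/s.
Cross-sectional area A = πD²/4 = π(0.1792)²/4 = 0.02522 m²; mean velocity V = Q/A = 0.03283/0.02522 = 1.302 m/s.
Reynolds number Re = ρVD/μ = 995.3 · 1.302 · 0.1792 / 0.000753 = 3.084e+05.
Re > 4000 → turbulent. Relative roughness ε/D = 0.000399/0.1792 = 0.00223. Haaland: 1/√f = -1.8 log₁₀[(0.00223/3.7)^1.11 + 6.9/3.084e+05] = -1.8 log₁₀[0.000266 + 2.24e-05] = 6.372, so f = 0.02463.
Darcy-Weisbach: ΔP = f(L/D)(ρV²/2) = 0.02463·(2759/0.1792)·(995.3·1.302²/2) = 0.02463·1.54e+04·843.4 = 3.198e+05 Pa.
ΔP = 3.198e+05 Pa = 3.198 bar.

ΔP ≈ 3.198 bar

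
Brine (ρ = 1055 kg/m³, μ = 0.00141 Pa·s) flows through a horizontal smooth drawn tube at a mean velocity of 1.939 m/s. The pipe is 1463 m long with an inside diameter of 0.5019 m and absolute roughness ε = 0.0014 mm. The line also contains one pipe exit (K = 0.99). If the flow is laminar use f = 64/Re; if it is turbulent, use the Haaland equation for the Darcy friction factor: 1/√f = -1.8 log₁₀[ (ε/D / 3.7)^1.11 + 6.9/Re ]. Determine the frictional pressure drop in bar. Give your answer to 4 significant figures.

Reynolds number Re = ρVD/μ = 1055 · 1.939 · 0.5019 / 0.00141 = 7.282e+05.
Re > 4000 → turbulent. Relative roughness ε/D = 1.4e-06/0.5019 = 2.79e-06. Haaland: 1/√f = -1.8 log₁₀[(2.79e-06/3.7)^1.11 + 6.9/7.282e+05] = -1.8 log₁₀[1.6e-07 + 9.48e-06] = 9.029, so f = 0.01227.
Total minor-loss coefficient ΣK = 1·0.99 = 0.99.
ΔP = [f·L/D + ΣK]·(ρV²/2) = [0.01227·1463/0.5019 + 0.99]·(1055·1.939²/2) = [35.76 + 0.99]·1983 = 7.288e+04 Pa.
ΔP = 7.288e+04 Pa = 0.7288 bar.

ΔP ≈ 0.7288 bar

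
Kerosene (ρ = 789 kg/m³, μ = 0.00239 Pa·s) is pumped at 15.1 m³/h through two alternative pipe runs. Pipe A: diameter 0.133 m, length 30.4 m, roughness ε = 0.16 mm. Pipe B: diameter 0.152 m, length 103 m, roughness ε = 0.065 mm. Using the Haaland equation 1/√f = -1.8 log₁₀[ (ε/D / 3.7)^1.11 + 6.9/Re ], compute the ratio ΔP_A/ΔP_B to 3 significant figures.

ΔP_A/ΔP_B ≈ 0.580

Pipe A: V = Q/A = 0.004194/0.01389 = 0.3019 m/s; Re = 1.326e+04; ε/D = 0.0012; Haaland → f = 0.03045; ΔP_A = f(L/D)(ρV²/2) = 250.3 Pa.
Pipe B: V = Q/A = 0.004194/0.01815 = 0.2312 m/s; Re = 1.16e+04; ε/D = 0.000428; Haaland → f = 0.03023; ΔP_B = f(L/D)(ρV²/2) = 431.7 Pa.
ΔP_A/ΔP_B = 250.3/431.7 = 0.580.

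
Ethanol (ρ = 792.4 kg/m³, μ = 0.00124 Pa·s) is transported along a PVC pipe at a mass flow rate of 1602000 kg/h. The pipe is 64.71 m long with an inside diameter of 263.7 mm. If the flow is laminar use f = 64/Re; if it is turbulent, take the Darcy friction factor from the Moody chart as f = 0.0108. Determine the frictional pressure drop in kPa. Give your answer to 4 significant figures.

ΔP ≈ 111.0 kPa

ṁ = 1602000 kg/h = 1602000/3600 = 445 kg/s.
A = πD²/4 = π(0.2637)²/4 = 0.05461 m²; mean velocity V = ṁ/(ρA) = 445/(792.4 · 0.05461) = 10.28 m/s.
Reynolds number Re = ρVD/μ = 792.4 · 10.28 · 0.2637 / 0.00124 = 1.733e+06.
Re > 4000 → turbulent; use the Moody-chart value f = 0.0108.
Darcy-Weisbach: ΔP = f(L/D)(ρV²/2) = 0.0108·(64.71/0.2637)·(792.4·10.28²/2) = 0.0108·245.4·4.189e+04 = 1.11e+05 Pa.
ΔP = 1.11e+05 Pa = 111.0 kPa.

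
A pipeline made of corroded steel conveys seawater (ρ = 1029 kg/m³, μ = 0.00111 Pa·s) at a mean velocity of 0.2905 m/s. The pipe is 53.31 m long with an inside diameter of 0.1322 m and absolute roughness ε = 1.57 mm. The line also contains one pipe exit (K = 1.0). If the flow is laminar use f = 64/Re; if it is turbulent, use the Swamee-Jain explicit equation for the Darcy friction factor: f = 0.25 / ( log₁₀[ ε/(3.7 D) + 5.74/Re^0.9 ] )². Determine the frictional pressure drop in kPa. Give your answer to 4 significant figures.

ΔP ≈ 0.7814 kPa

Reynolds number Re = ρVD/μ = 1029 · 0.2905 · 0.1322 / 0.00111 = 3.56e+04.
Re > 4000 → turbulent. Relative roughness ε/D = 0.00157/0.1322 = 0.0119. Swamee-Jain: f = 0.25/(log₁₀[0.0119/3.7 + 5.74/3.56e+04^0.9])² = 0.25/(log₁₀[0.00321 + 0.00046])² = 0.25/(-2.435)² = 0.04215.
Total minor-loss coefficient ΣK = 1·1 = 1.
ΔP = [f·L/D + ΣK]·(ρV²/2) = [0.04215·53.31/0.1322 + 1]·(1029·0.2905²/2) = [17 + 1]·43.42 = 781.4 Pa.
ΔP = 781.4 Pa = 0.7814 kPa.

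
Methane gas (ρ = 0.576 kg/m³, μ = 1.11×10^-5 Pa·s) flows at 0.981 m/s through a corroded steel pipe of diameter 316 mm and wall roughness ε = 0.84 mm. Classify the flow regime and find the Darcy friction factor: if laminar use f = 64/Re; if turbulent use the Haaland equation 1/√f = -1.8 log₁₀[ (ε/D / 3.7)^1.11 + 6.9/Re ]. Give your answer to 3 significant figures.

f ≈ 0.0316

Re = ρVD/μ = 0.576·0.981·0.316/1.11e-05 = 1.609e+04.
Re > 4000 → turbulent. ε/D = 0.00084/0.316 = 0.00266; Haaland: 1/√f = -1.8 log₁₀[0.000324 + 0.000429] = 5.622, so f = 0.03164.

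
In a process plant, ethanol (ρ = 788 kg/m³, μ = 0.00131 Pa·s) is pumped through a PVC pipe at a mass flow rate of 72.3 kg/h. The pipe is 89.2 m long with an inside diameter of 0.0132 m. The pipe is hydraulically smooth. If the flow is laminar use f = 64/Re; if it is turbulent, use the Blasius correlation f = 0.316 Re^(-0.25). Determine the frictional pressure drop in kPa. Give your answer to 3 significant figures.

ṁ = 72.3 kg/h = 72.3/3600 = 0.02008 kg/s.
A = πD²/4 = π(0.0132)²/4 = 0.0001368 m²; mean velocity V = ṁ/(ρA) = 0.02008/(788 · 0.0001368) = 0.1862 m/s.
Reynolds number Re = ρVD/μ = 788 · 0.1862 · 0.0132 / 0.00131 = 1479.
Re < 2300 → laminar flow, so f = 64/Re = 64/1479 = 0.04328 (the turbulent correlation is not needed).
Darcy-Weisbach: ΔP = f(L/D)(ρV²/2) = 0.04328·(89.2/0.0132)·(788·0.1862²/2) = 0.04328·6758·13.67 = 3997 Pa.
ΔP = 3997 Pa = 4.00 kPa.

ΔP ≈ 4.00 kPa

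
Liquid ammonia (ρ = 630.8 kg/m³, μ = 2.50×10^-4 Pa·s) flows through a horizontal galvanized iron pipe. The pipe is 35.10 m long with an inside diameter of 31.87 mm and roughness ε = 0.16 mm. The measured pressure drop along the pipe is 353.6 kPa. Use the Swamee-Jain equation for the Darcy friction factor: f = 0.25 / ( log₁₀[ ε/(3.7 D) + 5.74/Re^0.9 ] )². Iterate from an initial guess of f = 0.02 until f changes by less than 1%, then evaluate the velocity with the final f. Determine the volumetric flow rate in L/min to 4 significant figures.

Q ≈ 275.6 L/min

Rearranging Darcy-Weisbach: V = √(2·ΔP·D/(f·L·ρ)). With ε/D = 0.00016/0.03187 = 0.00502, iterate starting from f = 0.02:
  f = 0.02 → V = √(2·3.536e+05·0.03187/(0.02·35.1·630.8)) = 7.134 m/s; Re = ρVD/μ = 5.737e+05; f → 0.03066
  f = 0.03066 → V = 5.762 m/s; Re = 4.634e+05; f → 0.03071
Converged (Δf/f < 1%). With the final f = 0.03071: V = √(2·3.536e+05·0.03187/(0.03071·35.1·630.8)) = 5.757 m/s.
Q = V·A = 5.757·(π/4·0.03187²) = 0.004593 m³/s = 275.6 L/min.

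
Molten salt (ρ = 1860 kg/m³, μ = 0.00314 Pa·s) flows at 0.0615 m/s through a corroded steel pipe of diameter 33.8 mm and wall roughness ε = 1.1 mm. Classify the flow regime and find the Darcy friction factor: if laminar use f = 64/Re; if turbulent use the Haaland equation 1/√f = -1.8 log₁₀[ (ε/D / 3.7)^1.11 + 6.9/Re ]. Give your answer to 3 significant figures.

f ≈ 0.0520

Re = ρVD/μ = 1860·0.0615·0.0338/0.00314 = 1231.
Re < 2300 → laminar, so f = 64/Re = 0.05198 (roughness is irrelevant in laminar flow).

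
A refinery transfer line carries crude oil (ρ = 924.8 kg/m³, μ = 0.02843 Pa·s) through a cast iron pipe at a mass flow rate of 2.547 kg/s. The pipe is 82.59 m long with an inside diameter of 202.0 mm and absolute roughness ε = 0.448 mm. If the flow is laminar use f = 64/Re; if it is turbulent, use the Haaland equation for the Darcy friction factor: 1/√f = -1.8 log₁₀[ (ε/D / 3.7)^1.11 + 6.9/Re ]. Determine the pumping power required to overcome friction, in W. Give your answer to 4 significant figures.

A = πD²/4 = π(0.202)²/4 = 0.03205 m²; mean velocity V = ṁ/(ρA) = 2.547/(924.8 · 0.03205) = 0.08594 m/s.
Reynolds number Re = ρVD/μ = 924.8 · 0.08594 · 0.202 / 0.0284 = 564.7.
Re < 2300 → laminar flow, so f = 64/Re = 64/564.7 = 0.1133 (the turbulent correlation is not needed).
Darcy-Weisbach: ΔP = f(L/D)(ρV²/2) = 0.1133·(82.59/0.202)·(924.8·0.08594²/2) = 0.1133·408.9·3.415 = 158.2 Pa.
Q = ṁ/ρ = 2.547/924.8 = 0.002754 m³/s.
Pumping power P = QΔP = 0.002754·158.2 = 0.43583 W = 0.4358 W.

P ≈ 0.4358 W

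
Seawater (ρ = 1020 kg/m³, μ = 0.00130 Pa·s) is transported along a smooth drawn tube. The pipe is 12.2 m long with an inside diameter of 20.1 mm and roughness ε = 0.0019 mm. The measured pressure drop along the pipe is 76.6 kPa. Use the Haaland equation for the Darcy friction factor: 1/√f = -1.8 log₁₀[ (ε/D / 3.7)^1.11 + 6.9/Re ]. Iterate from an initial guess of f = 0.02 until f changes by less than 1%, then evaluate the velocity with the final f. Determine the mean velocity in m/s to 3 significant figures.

V ≈ 3.47 m/s

Rearranging Darcy-Weisbach: V = √(2·ΔP·D/(f·L·ρ)). With ε/D = 1.9e-06/0.0201 = 9.45e-05, iterate starting from f = 0.02:
  f = 0.02 → V = √(2·7.66e+04·0.0201/(0.02·12.2·1020)) = 3.517 m/s; Re = ρVD/μ = 5.547e+04; f → 0.02052
  f = 0.02052 → V = 3.473 m/s; Re = 5.477e+04; f → 0.02058
Converged (Δf/f < 1%). With the final f = 0.02058: V = √(2·7.66e+04·0.0201/(0.02058·12.2·1020)) = 3.468 m/s.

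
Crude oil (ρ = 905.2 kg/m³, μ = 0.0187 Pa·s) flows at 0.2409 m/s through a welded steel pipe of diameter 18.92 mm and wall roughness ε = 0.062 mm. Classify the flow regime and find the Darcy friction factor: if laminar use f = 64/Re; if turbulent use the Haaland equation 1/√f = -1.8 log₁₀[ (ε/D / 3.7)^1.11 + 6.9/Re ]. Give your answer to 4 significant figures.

Re = ρVD/μ = 905.2·0.2409·0.01892/0.0187 = 220.6.
Re < 2300 → laminar, so f = 64/Re = 0.2901 (roughness is irrelevant in laminar flow).

f ≈ 0.2901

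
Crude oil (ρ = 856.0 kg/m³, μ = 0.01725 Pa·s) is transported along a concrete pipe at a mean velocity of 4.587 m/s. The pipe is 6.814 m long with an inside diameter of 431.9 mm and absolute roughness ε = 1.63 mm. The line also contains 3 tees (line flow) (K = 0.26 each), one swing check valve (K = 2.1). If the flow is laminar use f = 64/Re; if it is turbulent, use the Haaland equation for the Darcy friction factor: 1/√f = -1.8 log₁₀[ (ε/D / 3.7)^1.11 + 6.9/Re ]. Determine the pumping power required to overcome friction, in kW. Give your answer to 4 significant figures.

Reynolds number Re = ρVD/μ = 856 · 4.587 · 0.4319 / 0.0173 = 9.831e+04.
Re > 4000 → turbulent. Relative roughness ε/D = 0.00163/0.4319 = 0.00377. Haaland: 1/√f = -1.8 log₁₀[(0.00377/3.7)^1.11 + 6.9/9.831e+04] = -1.8 log₁₀[0.000478 + 7.02e-05] = 5.87, so f = 0.02902.
Total minor-loss coefficient ΣK = 3·0.26 + 1·2.1 = 2.88.
ΔP = [f·L/D + ΣK]·(ρV²/2) = [0.02902·6.814/0.4319 + 2.88]·(856·4.587²/2) = [0.4579 + 2.88]·9005 = 3.006e+04 Pa.
Q = V·A = 4.587·0.1465 = 0.672 m³/s.
Pumping power P = QΔP = 0.672·3.006e+04 = 20200 W = 20.20 kW.

P ≈ 20.20 kW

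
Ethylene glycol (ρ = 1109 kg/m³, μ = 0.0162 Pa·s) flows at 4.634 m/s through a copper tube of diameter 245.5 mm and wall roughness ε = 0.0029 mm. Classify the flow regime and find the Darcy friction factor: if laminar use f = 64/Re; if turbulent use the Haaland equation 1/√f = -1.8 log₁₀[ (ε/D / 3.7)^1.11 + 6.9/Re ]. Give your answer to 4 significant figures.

f ≈ 0.01883

Re = ρVD/μ = 1109·4.634·0.2455/0.0162 = 7.788e+04.
Re > 4000 → turbulent. ε/D = 2.9e-06/0.2455 = 1.18e-05; Haaland: 1/√f = -1.8 log₁₀[7.94e-07 + 8.86e-05] = 7.288, so f = 0.01883.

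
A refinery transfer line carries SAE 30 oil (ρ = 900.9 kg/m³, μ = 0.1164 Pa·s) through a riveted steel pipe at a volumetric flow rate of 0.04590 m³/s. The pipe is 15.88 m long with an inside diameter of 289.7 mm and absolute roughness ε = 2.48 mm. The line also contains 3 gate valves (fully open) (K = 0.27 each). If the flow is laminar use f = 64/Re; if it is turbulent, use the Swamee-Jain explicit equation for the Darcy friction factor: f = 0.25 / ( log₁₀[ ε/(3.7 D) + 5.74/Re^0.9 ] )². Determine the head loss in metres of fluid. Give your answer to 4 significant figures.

Cross-sectional area A = πD²/4 = π(0.2897)²/4 = 0.06592 m²; mean velocity V = Q/A = 0.0459/0.06592 = 0.6963 m/s.
Reynolds number Re = ρVD/μ = 900.9 · 0.6963 · 0.2897 / 0.116 = 1561.
Re < 2300 → laminar flow, so f = 64/Re = 64/1561 = 0.04099 (the turbulent correlation is not needed).
Total minor-loss coefficient ΣK = 3·0.27 = 0.81.
ΔP = [f·L/D + ΣK]·(ρV²/2) = [0.04099·15.88/0.2897 + 0.81]·(900.9·0.6963²/2) = [2.247 + 0.81]·218.4 = 667.7 Pa.
Head loss h_f = ΔP/(ρg) = 667.7/(900.9·9.81) = 0.07555 m.

h_f ≈ 0.07555 m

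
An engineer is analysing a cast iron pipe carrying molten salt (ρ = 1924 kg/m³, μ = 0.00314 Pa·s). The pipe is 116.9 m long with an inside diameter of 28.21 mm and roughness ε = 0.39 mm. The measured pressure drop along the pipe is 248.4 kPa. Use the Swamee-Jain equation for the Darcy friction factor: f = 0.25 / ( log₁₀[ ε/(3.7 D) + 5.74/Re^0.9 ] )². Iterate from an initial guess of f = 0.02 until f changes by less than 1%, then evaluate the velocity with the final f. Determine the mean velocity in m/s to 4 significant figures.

Rearranging Darcy-Weisbach: V = √(2·ΔP·D/(f·L·ρ)). With ε/D = 0.00039/0.02821 = 0.0138, iterate starting from f = 0.02:
  f = 0.02 → V = √(2·2.484e+05·0.02821/(0.02·116.9·1924)) = 1.765 m/s; Re = ρVD/μ = 3.051e+04; f → 0.0445
  f = 0.0445 → V = 1.183 m/s; Re = 2.045e+04; f → 0.04537
  f = 0.04537 → V = 1.172 m/s; Re = 2.026e+04; f → 0.04539
Converged (Δf/f < 1%). With the final f = 0.04539: V = √(2·2.484e+05·0.02821/(0.04539·116.9·1924)) = 1.172 m/s.

V ≈ 1.172 m/s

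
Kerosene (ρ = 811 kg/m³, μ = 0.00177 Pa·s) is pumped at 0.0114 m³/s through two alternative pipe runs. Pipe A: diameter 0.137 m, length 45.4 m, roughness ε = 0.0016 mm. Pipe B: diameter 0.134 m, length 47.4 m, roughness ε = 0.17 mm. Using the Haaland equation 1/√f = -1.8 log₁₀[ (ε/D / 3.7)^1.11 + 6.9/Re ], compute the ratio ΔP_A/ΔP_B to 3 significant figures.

Pipe A: V = Q/A = 0.0114/0.01474 = 0.7733 m/s; Re = 4.854e+04; ε/D = 1.17e-05; Haaland → f = 0.02088; ΔP_A = f(L/D)(ρV²/2) = 1678 Pa.
Pipe B: V = Q/A = 0.0114/0.0141 = 0.8084 m/s; Re = 4.963e+04; ε/D = 0.00127; Haaland → f = 0.02449; ΔP_B = f(L/D)(ρV²/2) = 2295 Pa.
ΔP_A/ΔP_B = 1678/2295 = 0.731.

ΔP_A/ΔP_B ≈ 0.731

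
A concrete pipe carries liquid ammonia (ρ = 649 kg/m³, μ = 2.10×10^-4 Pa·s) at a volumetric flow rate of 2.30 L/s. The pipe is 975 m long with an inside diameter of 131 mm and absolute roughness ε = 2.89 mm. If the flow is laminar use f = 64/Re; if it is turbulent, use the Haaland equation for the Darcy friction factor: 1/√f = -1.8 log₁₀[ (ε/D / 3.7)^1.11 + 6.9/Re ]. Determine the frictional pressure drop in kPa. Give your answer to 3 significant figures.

ΔP ≈ 3.60 kPa

Q = 2.30 L/s = 2.30/1000 = 0.0023 m³/s.
Cross-sectional area A = πD²/4 = π(0.131)²/4 = 0.01348 m²; mean velocity V = Q/A = 0.0023/0.01348 = 0.1706 m/s.
Reynolds number Re = ρVD/μ = 649 · 0.1706 · 0.131 / 0.00021 = 6.909e+04.
Re > 4000 → turbulent. Relative roughness ε/D = 0.00289/0.131 = 0.0221. Haaland: 1/√f = -1.8 log₁₀[(0.0221/3.7)^1.11 + 6.9/6.909e+04] = -1.8 log₁₀[0.00339 + 9.99e-05] = 4.422, so f = 0.05114.
Darcy-Weisbach: ΔP = f(L/D)(ρV²/2) = 0.05114·(975/0.131)·(649·0.1706²/2) = 0.05114·7443·9.449 = 3597 Pa.
ΔP = 3597 Pa = 3.60 kPa.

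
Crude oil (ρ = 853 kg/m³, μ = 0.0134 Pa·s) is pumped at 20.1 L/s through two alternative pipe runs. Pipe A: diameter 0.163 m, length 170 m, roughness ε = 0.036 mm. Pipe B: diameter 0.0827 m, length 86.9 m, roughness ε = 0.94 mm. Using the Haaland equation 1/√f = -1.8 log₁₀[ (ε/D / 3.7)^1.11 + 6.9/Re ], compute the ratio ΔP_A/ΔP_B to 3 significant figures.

Pipe A: V = Q/A = 0.0201/0.02087 = 0.9632 m/s; Re = 9995; ε/D = 0.000221; Haaland → f = 0.03114; ΔP_A = f(L/D)(ρV²/2) = 1.285e+04 Pa.
Pipe B: V = Q/A = 0.0201/0.005372 = 3.742 m/s; Re = 1.97e+04; ε/D = 0.0114; Haaland → f = 0.04221; ΔP_B = f(L/D)(ρV²/2) = 2.648e+05 Pa.
ΔP_A/ΔP_B = 1.285e+04/2.648e+05 = 0.0485.

ΔP_A/ΔP_B ≈ 0.0485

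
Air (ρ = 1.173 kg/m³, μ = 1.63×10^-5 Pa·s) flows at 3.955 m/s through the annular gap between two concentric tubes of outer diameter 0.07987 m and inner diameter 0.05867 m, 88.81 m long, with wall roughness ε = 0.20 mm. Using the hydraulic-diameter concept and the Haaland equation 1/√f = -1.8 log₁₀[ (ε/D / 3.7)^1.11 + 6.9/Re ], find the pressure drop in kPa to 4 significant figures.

Hydraulic diameter D_h = 4A/P = D_o - D_i = 0.07987 - 0.05867 = 0.0212 m.
Re = ρVD_h/μ = 1.173·3.955·0.0212/1.63e-05 = 6034.
ε/D_h = 0.0002/0.0212 = 0.00943; Haaland gives 1/√f = -1.8 log₁₀[0.00132+0.00114] = 4.695, so f = 0.04537.
ΔP = f(L/D_h)(ρV²/2) = 0.04537·88.81/0.0212·9.174 = 1744 Pa.
ΔP = 1.744 kPa.

ΔP ≈ 1.744 kPa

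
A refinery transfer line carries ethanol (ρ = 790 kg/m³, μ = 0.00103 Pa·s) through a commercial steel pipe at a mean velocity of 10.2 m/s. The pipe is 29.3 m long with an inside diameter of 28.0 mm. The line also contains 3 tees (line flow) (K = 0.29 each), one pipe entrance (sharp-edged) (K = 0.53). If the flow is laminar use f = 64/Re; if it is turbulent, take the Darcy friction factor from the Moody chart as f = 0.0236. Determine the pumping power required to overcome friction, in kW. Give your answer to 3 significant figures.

P ≈ 6.74 kW

Reynolds number Re = ρVD/μ = 790 · 10.2 · 0.028 / 0.00103 = 2.191e+05.
Re > 4000 → turbulent; use the Moody-chart value f = 0.0236.
Total minor-loss coefficient ΣK = 3·0.29 + 1·0.53 = 1.4.
ΔP = [f·L/D + ΣK]·(ρV²/2) = [0.0236·29.3/0.028 + 1.4]·(790·10.2²/2) = [24.7 + 1.4]·4.11e+04 = 1.072e+06 Pa.
Q = V·A = 10.2·0.0006158 = 0.006281 m³/s.
Pumping power P = QΔP = 0.006281·1.072e+06 = 6736 W = 6.74 kW.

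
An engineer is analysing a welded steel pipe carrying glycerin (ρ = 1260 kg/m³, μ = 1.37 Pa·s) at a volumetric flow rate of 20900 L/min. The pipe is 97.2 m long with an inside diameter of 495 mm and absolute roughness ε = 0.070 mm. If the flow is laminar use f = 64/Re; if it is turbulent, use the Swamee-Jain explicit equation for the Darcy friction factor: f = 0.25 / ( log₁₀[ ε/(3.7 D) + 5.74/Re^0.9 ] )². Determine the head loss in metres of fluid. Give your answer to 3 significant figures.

Q = 20900 L/min = 20900/60000 = 0.3483 m³/s.
Cross-sectional area A = πD²/4 = π(0.495)²/4 = 0.1924 m²; mean velocity V = Q/A = 0.3483/0.1924 = 1.81 m/s.
Reynolds number Re = ρVD/μ = 1260 · 1.81 · 0.495 / 1.37 = 824.
Re < 2300 → laminar flow, so f = 64/Re = 64/824 = 0.07767 (the turbulent correlation is not needed).
Darcy-Weisbach: ΔP = f(L/D)(ρV²/2) = 0.07767·(97.2/0.495)·(1260·1.81²/2) = 0.07767·196.4·2064 = 3.148e+04 Pa.
Head loss h_f = ΔP/(ρg) = 3.148e+04/(1260·9.81) = 2.55 m.

h_f ≈ 2.55 m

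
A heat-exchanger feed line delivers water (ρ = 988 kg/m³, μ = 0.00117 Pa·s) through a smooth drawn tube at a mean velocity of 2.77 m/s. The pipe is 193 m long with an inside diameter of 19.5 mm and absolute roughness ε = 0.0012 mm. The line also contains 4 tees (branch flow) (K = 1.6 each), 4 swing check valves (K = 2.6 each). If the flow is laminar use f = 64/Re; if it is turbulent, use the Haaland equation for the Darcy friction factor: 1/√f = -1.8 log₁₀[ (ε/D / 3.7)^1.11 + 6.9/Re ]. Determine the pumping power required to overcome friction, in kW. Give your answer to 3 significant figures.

P ≈ 0.714 kW

Reynolds number Re = ρVD/μ = 988 · 2.77 · 0.0195 / 0.00117 = 4.561e+04.
Re > 4000 → turbulent. Relative roughness ε/D = 1.2e-06/0.0195 = 6.15e-05. Haaland: 1/√f = -1.8 log₁₀[(6.15e-05/3.7)^1.11 + 6.9/4.561e+04] = -1.8 log₁₀[4.96e-06 + 0.000151] = 6.851, so f = 0.0213.
Total minor-loss coefficient ΣK = 4·1.6 + 4·2.6 = 16.8.
ΔP = [f·L/D + ΣK]·(ρV²/2) = [0.0213·193/0.0195 + 16.8]·(988·2.77²/2) = [210.9 + 16.8]·3790 = 8.629e+05 Pa.
Q = V·A = 2.77·0.0002986 = 0.0008273 m³/s.
Pumping power P = QΔP = 0.0008273·8.629e+05 = 713.8 W = 0.714 kW.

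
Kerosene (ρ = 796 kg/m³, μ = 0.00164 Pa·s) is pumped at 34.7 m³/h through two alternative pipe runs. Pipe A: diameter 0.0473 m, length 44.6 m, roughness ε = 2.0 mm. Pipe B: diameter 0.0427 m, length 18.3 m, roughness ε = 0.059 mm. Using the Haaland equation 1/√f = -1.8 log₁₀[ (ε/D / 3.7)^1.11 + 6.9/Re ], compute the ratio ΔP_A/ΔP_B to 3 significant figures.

ΔP_A/ΔP_B ≈ 4.29

Pipe A: V = Q/A = 0.009639/0.001757 = 5.485 m/s; Re = 1.259e+05; ε/D = 0.0423; Haaland → f = 0.06663; ΔP_A = f(L/D)(ρV²/2) = 7.524e+05 Pa.
Pipe B: V = Q/A = 0.009639/0.001432 = 6.731 m/s; Re = 1.395e+05; ε/D = 0.00138; Haaland → f = 0.02272; ΔP_B = f(L/D)(ρV²/2) = 1.756e+05 Pa.
ΔP_A/ΔP_B = 7.524e+05/1.756e+05 = 4.29.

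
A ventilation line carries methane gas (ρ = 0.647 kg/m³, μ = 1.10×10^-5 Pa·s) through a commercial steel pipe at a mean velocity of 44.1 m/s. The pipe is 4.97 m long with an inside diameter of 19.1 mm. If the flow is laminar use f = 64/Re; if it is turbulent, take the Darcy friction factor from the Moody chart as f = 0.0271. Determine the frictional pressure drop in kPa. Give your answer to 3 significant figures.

Reynolds number Re = ρVD/μ = 0.647 · 44.1 · 0.0191 / 1.1e-05 = 4.954e+04.
Re > 4000 → turbulent; use the Moody-chart value f = 0.0271.
Darcy-Weisbach: ΔP = f(L/D)(ρV²/2) = 0.0271·(4.97/0.0191)·(0.647·44.1²/2) = 0.0271·260.2·629.1 = 4437 Pa.
ΔP = 4437 Pa = 4.44 kPa.

ΔP ≈ 4.44 kPa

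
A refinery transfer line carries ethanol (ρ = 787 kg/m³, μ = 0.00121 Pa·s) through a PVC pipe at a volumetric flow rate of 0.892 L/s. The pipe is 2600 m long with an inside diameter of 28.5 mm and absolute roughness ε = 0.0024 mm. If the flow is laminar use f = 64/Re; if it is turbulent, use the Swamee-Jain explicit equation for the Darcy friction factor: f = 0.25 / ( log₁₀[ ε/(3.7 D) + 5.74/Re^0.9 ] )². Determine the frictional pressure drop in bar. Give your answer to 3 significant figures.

ΔP ≈ 17.2 bar

Q = 0.892 L/s = 0.892/1000 = 0.000892 m³/s.
Cross-sectional area A = πD²/4 = π(0.0285)²/4 = 0.0006379 m²; mean velocity V = Q/A = 0.000892/0.0006379 = 1.398 m/s.
Reynolds number Re = ρVD/μ = 787 · 1.398 · 0.0285 / 0.00121 = 2.592e+04.
Re > 4000 → turbulent. Relative roughness ε/D = 2.4e-06/0.0285 = 8.42e-05. Swamee-Jain: f = 0.25/(log₁₀[8.42e-05/3.7 + 5.74/2.592e+04^0.9])² = 0.25/(log₁₀[2.28e-05 + 0.000612])² = 0.25/(-3.197)² = 0.02445.
Darcy-Weisbach: ΔP = f(L/D)(ρV²/2) = 0.02445·(2600/0.0285)·(787·1.398²/2) = 0.02445·9.123e+04·769.3 = 1.716e+06 Pa.
ΔP = 1.716e+06 Pa = 17.2 bar.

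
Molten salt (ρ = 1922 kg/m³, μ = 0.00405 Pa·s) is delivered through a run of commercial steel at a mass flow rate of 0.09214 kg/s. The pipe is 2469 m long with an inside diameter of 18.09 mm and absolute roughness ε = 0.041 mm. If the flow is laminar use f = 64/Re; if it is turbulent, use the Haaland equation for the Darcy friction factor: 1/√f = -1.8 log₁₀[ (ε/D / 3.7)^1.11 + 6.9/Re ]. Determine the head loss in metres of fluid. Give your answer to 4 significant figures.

h_f ≈ 9.673 m

A = πD²/4 = π(0.01809)²/4 = 0.000257 m²; mean velocity V = ṁ/(ρA) = 0.09214/(1922 · 0.000257) = 0.1865 m/s.
Reynolds number Re = ρVD/μ = 1922 · 0.1865 · 0.01809 / 0.00405 = 1601.
Re < 2300 → laminar flow, so f = 64/Re = 64/1601 = 0.03997 (the turbulent correlation is not needed).
Darcy-Weisbach: ΔP = f(L/D)(ρV²/2) = 0.03997·(2469/0.01809)·(1922·0.1865²/2) = 0.03997·1.365e+05·33.43 = 1.824e+05 Pa.
Head loss h_f = ΔP/(ρg) = 1.824e+05/(1922·9.81) = 9.673 m.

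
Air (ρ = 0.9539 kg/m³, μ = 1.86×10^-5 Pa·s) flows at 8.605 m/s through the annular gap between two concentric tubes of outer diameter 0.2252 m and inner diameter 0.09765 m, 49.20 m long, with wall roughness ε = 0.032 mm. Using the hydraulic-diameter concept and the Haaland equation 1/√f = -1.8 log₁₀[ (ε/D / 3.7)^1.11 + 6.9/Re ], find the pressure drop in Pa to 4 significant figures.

Hydraulic diameter D_h = 4A/P = D_o - D_i = 0.2252 - 0.09765 = 0.1275 m.
Re = ρVD_h/μ = 0.9539·8.605·0.1275/1.86e-05 = 5.629e+04.
ε/D_h = 3.2e-05/0.1275 = 0.000251; Haaland gives 1/√f = -1.8 log₁₀[2.36e-05+0.000123] = 6.903, so f = 0.02098.
ΔP = f(L/D_h)(ρV²/2) = 0.02098·49.2/0.1275·35.32 = 285.9 Pa.

ΔP ≈ 285.9 Pa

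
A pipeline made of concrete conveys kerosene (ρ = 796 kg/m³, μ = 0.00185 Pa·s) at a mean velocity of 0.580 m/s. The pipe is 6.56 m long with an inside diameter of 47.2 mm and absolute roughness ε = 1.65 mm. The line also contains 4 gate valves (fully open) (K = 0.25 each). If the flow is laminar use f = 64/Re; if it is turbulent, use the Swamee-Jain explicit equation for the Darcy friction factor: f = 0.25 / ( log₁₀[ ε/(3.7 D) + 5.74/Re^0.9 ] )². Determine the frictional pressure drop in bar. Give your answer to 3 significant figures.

ΔP ≈ 0.0133 bar

Reynolds number Re = ρVD/μ = 796 · 0.58 · 0.0472 / 0.00185 = 1.178e+04.
Re > 4000 → turbulent. Relative roughness ε/D = 0.00165/0.0472 = 0.035. Swamee-Jain: f = 0.25/(log₁₀[0.035/3.7 + 5.74/1.178e+04^0.9])² = 0.25/(log₁₀[0.00945 + 0.00124])² = 0.25/(-1.971)² = 0.06436.
Total minor-loss coefficient ΣK = 4·0.25 = 1.
ΔP = [f·L/D + ΣK]·(ρV²/2) = [0.06436·6.56/0.0472 + 1]·(796·0.58²/2) = [8.945 + 1]·133.9 = 1331 Pa.
ΔP = 1331 Pa = 0.0133 bar.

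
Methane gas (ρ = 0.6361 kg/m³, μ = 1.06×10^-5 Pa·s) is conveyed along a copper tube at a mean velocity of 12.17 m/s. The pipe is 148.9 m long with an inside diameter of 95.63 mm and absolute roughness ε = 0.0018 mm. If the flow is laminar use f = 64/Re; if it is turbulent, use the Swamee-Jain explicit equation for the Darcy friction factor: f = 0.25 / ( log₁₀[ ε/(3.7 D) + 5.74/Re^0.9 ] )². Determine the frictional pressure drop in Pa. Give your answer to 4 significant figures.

ΔP ≈ 1421 Pa

Reynolds number Re = ρVD/μ = 0.6361 · 12.17 · 0.09563 / 1.06e-05 = 6.984e+04.
Re > 4000 → turbulent. Relative roughness ε/D = 1.8e-06/0.09563 = 1.88e-05. Swamee-Jain: f = 0.25/(log₁₀[1.88e-05/3.7 + 5.74/6.984e+04^0.9])² = 0.25/(log₁₀[5.09e-06 + 0.000251])² = 0.25/(-3.592)² = 0.01938.
Darcy-Weisbach: ΔP = f(L/D)(ρV²/2) = 0.01938·(148.9/0.09563)·(0.6361·12.17²/2) = 0.01938·1557·47.11 = 1421 Pa.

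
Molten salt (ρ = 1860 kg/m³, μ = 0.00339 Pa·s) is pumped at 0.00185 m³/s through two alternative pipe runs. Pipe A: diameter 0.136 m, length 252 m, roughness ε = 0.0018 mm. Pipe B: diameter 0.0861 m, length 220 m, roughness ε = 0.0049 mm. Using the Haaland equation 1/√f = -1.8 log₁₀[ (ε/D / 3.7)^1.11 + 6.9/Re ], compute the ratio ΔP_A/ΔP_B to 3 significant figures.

ΔP_A/ΔP_B ≈ 0.131

Pipe A: V = Q/A = 0.00185/0.01453 = 0.1274 m/s; Re = 9503; ε/D = 1.32e-05; Haaland → f = 0.03133; ΔP_A = f(L/D)(ρV²/2) = 875.7 Pa.
Pipe B: V = Q/A = 0.00185/0.005822 = 0.3177 m/s; Re = 1.501e+04; ε/D = 5.69e-05; Haaland → f = 0.02778; ΔP_B = f(L/D)(ρV²/2) = 6665 Pa.
ΔP_A/ΔP_B = 875.7/6665 = 0.131.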